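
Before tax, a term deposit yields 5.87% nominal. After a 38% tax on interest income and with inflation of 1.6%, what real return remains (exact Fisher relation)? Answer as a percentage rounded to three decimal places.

2.007%

After-tax nominal return = 5.87% × (1 − 0.38) = 3.6394%.
1 + r = 1.036394 / 1.01600 = 1.020073
After-tax real rate = 1.020073 − 1 → 2.007%.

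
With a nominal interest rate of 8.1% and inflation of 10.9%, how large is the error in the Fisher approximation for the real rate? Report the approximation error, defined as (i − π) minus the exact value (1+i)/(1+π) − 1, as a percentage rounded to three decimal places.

-0.275%

Approximate: r ≈ 8.100% − 10.900% = -2.8000%
Exact: (1 + 0.0810)/(1 + 0.1090) − 1 = -2.5248%
Error = -2.8000% − (-2.5248%) = -0.2752% → -0.275%.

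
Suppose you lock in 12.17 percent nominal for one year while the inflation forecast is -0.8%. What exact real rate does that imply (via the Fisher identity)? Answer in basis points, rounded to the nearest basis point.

By the Fisher identity, 1 + r = (1 + i)/(1 + π).
1 + r = 1.12170 / 0.99200 = 1.130746
r = 1.130746 − 1 = 13.0746%, i.e. 1307 basis points.

1307 basis points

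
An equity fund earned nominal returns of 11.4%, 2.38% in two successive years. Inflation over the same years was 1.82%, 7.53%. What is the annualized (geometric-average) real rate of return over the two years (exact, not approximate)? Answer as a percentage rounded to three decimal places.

2.063%

Nominal growth factor = 1.1140 × 1.0238 = 1.14051320
Price-level growth factor = 1.0182 × 1.0753 = 1.09487046
Real growth factor = 1.14051320 / 1.09487046 = 1.04168780
Annualized real rate = 1.04168780^(1/2) − 1 = 2.0631% → 2.063%.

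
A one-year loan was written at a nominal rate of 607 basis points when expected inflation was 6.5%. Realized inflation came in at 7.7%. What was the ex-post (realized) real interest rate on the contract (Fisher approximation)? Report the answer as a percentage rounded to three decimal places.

-1.630%

Ex-post: 6.07% − 7.7% = -1.630%
So the realized real rate is -1.630%.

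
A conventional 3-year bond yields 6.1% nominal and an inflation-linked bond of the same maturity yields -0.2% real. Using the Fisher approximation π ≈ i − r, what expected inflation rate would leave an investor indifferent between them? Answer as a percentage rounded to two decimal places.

π ≈ i − r = 6.1% − (-0.2%) → 6.30%.

6.30%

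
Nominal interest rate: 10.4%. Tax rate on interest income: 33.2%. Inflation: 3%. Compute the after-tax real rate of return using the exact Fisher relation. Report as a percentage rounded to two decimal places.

After-tax nominal return = 10.4% × (1 − 0.332) = 6.9472%.
1 + r = 1.069472 / 1.03000 = 1.038322
After-tax real rate = 1.038322 − 1 → 3.83%.

3.83%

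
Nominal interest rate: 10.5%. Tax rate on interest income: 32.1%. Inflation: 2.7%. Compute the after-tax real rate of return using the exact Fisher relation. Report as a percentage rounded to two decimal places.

4.31%

After-tax nominal return = 10.5% × (1 − 0.321) = 7.1295%.
1 + r = 1.071295 / 1.02700 = 1.043130
After-tax real rate = 1.043130 − 1 → 4.31%.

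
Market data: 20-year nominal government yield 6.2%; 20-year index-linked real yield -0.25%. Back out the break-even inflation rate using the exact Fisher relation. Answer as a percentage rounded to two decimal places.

(1 + π) = (1 + i)/(1 + r) = 1.06200 / 0.99750 = 1.064662
Break-even inflation = 1.064662 − 1 → 6.47%.

6.47%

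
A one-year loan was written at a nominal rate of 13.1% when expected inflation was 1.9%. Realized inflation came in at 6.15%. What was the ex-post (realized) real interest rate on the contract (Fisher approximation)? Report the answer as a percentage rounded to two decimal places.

6.95%

Ex-post: 13.1% − 6.15% = 6.950%
So the realized real rate is 6.95%.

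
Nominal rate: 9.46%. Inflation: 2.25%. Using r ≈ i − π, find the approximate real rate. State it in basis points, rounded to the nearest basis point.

721 basis points

r ≈ i − π = 9.46% − 2.25% = 721 basis points.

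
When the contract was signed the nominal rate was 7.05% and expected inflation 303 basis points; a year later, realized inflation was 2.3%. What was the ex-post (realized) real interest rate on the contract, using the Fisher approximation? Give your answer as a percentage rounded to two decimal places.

4.75%

Ex-post: 7.05% − 2.3% = 4.750%
So the realized real rate is 4.75%.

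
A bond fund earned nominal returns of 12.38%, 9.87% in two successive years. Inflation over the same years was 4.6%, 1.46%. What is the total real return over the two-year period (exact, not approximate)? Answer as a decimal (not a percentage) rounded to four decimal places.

Compound the nominal returns: 1.1238 × 1.0987 = 1.234719.
Compound inflation: 1.0460 × 1.0146 = 1.061272.
Deflate: 1.234719 / 1.061272 = 1.163434.
Total real return = 1.163434 − 1 → 0.1634.

0.1634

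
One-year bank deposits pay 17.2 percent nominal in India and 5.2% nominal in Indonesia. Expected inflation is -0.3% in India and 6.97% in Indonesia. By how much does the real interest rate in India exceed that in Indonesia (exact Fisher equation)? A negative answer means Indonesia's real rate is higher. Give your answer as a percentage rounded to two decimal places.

India: (1 + 0.1720)/(1 − 0.0030) − 1 = 17.5527%
Indonesia: (1 + 0.0520)/(1 + 0.0697) − 1 = -1.6547%
Differential = 17.5527% − (-1.6547%) = 19.2073% → 19.21%.

19.21%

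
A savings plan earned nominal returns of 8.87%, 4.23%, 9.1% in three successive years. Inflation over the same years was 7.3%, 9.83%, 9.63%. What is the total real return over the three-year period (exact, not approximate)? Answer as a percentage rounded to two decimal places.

-4.18%

Compound the nominal returns: 1.0887 × 1.0423 × 1.0910 = 1.238014.
Compound inflation: 1.0730 × 1.0983 × 1.0963 = 1.291963.
Deflate: 1.238014 / 1.291963 = 0.958243.
Total real return = 0.958243 − 1 → -4.18%.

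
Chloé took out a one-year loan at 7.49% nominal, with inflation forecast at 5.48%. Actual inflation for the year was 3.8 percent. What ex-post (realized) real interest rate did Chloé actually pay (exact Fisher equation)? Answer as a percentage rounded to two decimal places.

3.55%

Ex-post: (1 + 0.0749)/(1 + 0.0380) − 1 = 3.5549%
So the realized real rate is 3.55%.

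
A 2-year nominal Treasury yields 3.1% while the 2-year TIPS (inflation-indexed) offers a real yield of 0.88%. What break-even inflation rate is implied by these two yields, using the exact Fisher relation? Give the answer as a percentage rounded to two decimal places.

(1 + π) = (1 + i)/(1 + r) = 1.03100 / 1.00880 = 1.022006
Break-even inflation = 1.022006 − 1 → 2.20%.

2.20%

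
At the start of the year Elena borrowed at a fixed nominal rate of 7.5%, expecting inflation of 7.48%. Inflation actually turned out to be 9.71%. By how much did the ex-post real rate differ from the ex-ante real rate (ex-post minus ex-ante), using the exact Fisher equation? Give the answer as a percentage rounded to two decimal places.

-2.03%

Ex-ante: (1 + 0.0750)/(1 + 0.0748) − 1 = 0.0186%
Ex-post: (1 + 0.0750)/(1 + 0.0971) − 1 = -2.0144%
Difference (ex-post − ex-ante) = -2.0330% → -2.03%.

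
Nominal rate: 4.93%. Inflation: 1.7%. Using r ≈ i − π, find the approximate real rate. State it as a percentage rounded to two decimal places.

3.23%

r ≈ i − π = 4.93% − 1.7% = 3.23%.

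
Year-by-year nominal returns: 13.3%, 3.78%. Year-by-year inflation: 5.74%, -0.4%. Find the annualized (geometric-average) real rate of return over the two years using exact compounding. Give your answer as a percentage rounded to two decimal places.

Nominal growth factor = 1.1330 × 1.0378 = 1.17582740
Price-level growth factor = 1.0574 × 0.9960 = 1.05317040
Real growth factor = 1.17582740 / 1.05317040 = 1.11646453
Annualized real rate = 1.11646453^(1/2) − 1 = 5.6629% → 5.66%.

5.66%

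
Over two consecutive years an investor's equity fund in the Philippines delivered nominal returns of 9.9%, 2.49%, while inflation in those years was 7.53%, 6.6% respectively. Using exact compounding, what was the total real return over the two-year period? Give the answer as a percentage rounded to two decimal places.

-1.74%

Compound the nominal returns: 1.0990 × 1.0249 = 1.126365.
Compound inflation: 1.0753 × 1.0660 = 1.146270.
Deflate: 1.126365 / 1.146270 = 0.982635.
Total real return = 0.982635 − 1 → -1.74%.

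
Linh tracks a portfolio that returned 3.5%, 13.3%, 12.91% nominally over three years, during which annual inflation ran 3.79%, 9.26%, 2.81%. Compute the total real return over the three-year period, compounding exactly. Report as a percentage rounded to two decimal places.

13.57%

Compound the nominal returns: 1.0350 × 1.1330 × 1.1291 = 1.324045.
Compound inflation: 1.0379 × 1.0926 × 1.0281 = 1.165875.
Deflate: 1.324045 / 1.165875 = 1.135666.
Total real return = 1.135666 − 1 → 13.57%.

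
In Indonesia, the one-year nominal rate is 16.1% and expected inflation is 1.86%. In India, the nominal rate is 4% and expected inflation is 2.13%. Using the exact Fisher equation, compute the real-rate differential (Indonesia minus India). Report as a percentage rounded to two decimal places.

Indonesia: (1 + 0.1610)/(1 + 0.0186) − 1 = 13.9800%
India: (1 + 0.0400)/(1 + 0.0213) − 1 = 1.8310%
Differential = 13.9800% − 1.8310% = 12.1490% → 12.15%.

12.15%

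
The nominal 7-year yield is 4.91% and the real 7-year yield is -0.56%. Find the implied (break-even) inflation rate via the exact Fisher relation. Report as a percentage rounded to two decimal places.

(1 + π) = (1 + i)/(1 + r) = 1.04910 / 0.99440 = 1.055008
Break-even inflation = 1.055008 − 1 → 5.50%.

5.50%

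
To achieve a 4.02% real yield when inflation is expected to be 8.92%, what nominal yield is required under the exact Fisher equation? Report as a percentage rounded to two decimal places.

(1 + i) = (1 + r)(1 + π) = 1.04020 × 1.08920 = 1.13298584
i = 1.13298584 − 1, so the required nominal rate is 13.30%.

13.30%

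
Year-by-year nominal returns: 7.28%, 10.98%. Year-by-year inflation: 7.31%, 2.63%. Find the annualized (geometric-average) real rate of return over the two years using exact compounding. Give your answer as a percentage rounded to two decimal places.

Compound the nominal returns: 1.0728 × 1.1098 = 1.19059344.
Compound inflation: 1.0731 × 1.0263 = 1.10132253.
Deflate: 1.19059344 / 1.10132253 = 1.08105792.
Annualized real rate = 1.08105792^(1/2) − 1 = 3.9739% → 3.97%.

3.97%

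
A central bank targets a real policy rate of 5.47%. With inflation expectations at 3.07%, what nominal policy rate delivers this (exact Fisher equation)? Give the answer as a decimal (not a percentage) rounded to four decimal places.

(1 + i) = (1 + r)(1 + π) = 1.05470 × 1.03070 = 1.08707929
i = 1.08707929 − 1, so the required nominal rate is 0.0871.

0.0871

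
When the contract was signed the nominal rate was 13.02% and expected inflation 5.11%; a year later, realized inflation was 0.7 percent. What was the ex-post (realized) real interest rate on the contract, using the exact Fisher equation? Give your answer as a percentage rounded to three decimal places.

12.234%

Ex-post: (1 + 0.1302)/(1 + 0.0070) − 1 = 12.2344%
So the realized real rate is 12.234%.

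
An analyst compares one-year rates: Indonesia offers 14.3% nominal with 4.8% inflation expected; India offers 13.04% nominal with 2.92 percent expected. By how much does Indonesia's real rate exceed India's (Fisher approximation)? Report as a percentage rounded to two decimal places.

Indonesia: 14.3% − 4.8% = 9.500%
India: 13.04% − 2.92% = 10.120%
Differential = -0.620% → -0.62%.

-0.62%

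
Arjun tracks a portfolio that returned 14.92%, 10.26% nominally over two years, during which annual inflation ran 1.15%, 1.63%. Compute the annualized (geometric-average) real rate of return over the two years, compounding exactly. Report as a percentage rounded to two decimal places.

11.02%

Nominal growth factor = 1.1492 × 1.1026 = 1.26710792
Price-level growth factor = 1.0115 × 1.0163 = 1.02798745
Real growth factor = 1.26710792 / 1.02798745 = 1.23261030
Annualized real rate = 1.23261030^(1/2) − 1 = 11.0230% → 11.02%.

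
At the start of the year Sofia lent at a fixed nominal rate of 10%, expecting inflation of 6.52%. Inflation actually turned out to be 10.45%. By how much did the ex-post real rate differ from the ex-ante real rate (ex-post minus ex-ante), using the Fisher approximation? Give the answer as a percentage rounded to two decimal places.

Ex-ante: 10% − 6.52% = 3.480%
Ex-post: 10% − 10.45% = -0.450%
Difference (ex-post − ex-ante) = -3.9300% → -3.93%.

-3.93%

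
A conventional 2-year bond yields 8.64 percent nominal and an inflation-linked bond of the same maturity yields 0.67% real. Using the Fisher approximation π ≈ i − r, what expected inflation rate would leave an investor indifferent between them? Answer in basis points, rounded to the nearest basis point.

π ≈ i − r = 8.64% − 0.67% → 797 basis points.

797 basis points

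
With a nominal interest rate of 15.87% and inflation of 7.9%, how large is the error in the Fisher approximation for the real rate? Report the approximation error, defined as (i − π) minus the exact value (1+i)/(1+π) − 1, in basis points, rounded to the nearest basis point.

Approximate: r ≈ 15.870% − 7.900% = 7.9700%
Exact: (1 + 0.1587)/(1 + 0.0790) − 1 = 7.3865%
Error = 7.9700% − 7.3865% = 0.5835% → 58 basis points.

58 basis points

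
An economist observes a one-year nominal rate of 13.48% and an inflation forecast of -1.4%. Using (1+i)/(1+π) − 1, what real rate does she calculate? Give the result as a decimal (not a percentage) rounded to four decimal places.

0.1509

1 + r = 1.13480 / 0.98600 = 1.150913
r = 1.150913 − 1 = 15.0913%, i.e. 0.1509.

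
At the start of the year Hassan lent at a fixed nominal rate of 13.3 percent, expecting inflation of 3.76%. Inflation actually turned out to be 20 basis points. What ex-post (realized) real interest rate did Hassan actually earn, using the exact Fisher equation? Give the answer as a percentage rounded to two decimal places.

Ex-post: (1 + 0.1330)/(1 + 0.0020) − 1 = 13.0739%
So the realized real rate is 13.07%.

13.07%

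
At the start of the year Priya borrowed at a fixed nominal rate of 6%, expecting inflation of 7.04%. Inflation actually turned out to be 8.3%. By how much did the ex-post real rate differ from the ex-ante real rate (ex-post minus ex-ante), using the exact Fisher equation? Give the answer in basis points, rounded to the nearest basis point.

Ex-ante: (1 + 0.0600)/(1 + 0.0704) − 1 = -0.9716%
Ex-post: (1 + 0.0600)/(1 + 0.0830) − 1 = -2.1237%
Difference (ex-post − ex-ante) = -1.1521% → -115 basis points.

-115 basis points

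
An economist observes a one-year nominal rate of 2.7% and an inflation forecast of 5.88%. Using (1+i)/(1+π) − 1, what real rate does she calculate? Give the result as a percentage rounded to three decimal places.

-3.003%

By the Fisher relation, 1 + r = (1 + i)/(1 + π).
1 + r = 1.02700 / 1.05880 = 0.969966
r = 0.969966 − 1 = -3.0034%, i.e. -3.003%.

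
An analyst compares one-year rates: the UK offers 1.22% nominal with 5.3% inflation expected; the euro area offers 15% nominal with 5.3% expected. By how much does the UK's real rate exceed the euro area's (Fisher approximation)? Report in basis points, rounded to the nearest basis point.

The UK: 1.22% − 5.3% = -4.080%
The euro area: 15% − 5.3% = 9.700%
Differential = -13.780% → -1378 basis points.

-1378 basis points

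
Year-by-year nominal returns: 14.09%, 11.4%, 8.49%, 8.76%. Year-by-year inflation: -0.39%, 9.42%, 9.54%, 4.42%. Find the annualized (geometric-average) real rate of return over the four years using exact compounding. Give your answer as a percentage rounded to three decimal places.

Nominal growth factor = 1.1409 × 1.1140 × 1.0849 × 1.0876 = 1.49965610
Price-level growth factor = 0.9961 × 1.0942 × 1.0954 × 1.0442 = 1.24668311
Real growth factor = 1.49965610 / 1.24668311 = 1.20291684
Annualized real rate = 1.20291684^(1/4) − 1 = 4.7271% → 4.727%.

4.727%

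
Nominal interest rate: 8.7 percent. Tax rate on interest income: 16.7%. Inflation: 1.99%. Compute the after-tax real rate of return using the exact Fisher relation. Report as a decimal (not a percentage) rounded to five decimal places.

0.05155

After-tax nominal return = 8.7% × (1 − 0.167) = 7.2471%.
1 + r = 1.072471 / 1.01990 = 1.0515452
After-tax real rate = 1.0515452 − 1 → 0.05155.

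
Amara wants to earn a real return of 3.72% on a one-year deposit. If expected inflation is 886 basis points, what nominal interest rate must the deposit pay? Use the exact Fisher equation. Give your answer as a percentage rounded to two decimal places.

(1 + i) = (1 + r)(1 + π) = 1.03720 × 1.08860 = 1.12909592
i = 1.12909592 − 1, so the required nominal rate is 12.91%.

12.91%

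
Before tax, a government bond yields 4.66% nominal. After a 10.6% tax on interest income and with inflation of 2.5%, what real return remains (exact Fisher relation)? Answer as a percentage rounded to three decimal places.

1.625%

After-tax nominal return = 4.66% × (1 − 0.106) = 4.16604%.
1 + r = 1.0416604 / 1.02500 = 1.016254
After-tax real rate = 1.016254 − 1 → 1.625%.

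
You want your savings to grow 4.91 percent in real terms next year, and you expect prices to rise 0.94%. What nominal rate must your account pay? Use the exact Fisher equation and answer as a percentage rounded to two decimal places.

5.90%

(1 + i) = (1 + r)(1 + π) = 1.04910 × 1.00940 = 1.05896154
i = 1.05896154 − 1, so the required nominal rate is 5.90%.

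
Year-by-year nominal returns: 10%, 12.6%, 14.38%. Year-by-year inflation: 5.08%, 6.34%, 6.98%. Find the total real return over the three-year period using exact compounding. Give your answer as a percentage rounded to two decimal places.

Nominal growth factor = 1.1000 × 1.1260 × 1.1438 = 1.416711
Price-level growth factor = 1.0508 × 1.0634 × 1.0698 = 1.195417
Real growth factor = 1.416711 / 1.195417 = 1.185119
Total real return = 1.185119 − 1 → 18.51%.

18.51%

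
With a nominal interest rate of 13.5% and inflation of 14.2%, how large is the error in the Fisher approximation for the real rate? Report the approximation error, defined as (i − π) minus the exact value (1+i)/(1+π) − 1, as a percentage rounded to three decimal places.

-0.087%

Approximate: r ≈ 13.500% − 14.200% = -0.7000%
Exact: (1 + 0.1350)/(1 + 0.1420) − 1 = -0.6130%
Error = -0.7000% − (-0.6130%) = -0.0870% → -0.087%.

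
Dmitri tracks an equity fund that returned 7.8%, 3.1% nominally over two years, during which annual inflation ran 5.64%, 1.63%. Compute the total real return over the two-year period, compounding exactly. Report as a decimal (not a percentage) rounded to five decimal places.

0.03521

Nominal growth factor = 1.0780 × 1.0310 = 1.111418
Price-level growth factor = 1.0564 × 1.0163 = 1.073619
Real growth factor = 1.111418 / 1.073619 = 1.035207
Total real return = 1.035207 − 1 → 0.03521.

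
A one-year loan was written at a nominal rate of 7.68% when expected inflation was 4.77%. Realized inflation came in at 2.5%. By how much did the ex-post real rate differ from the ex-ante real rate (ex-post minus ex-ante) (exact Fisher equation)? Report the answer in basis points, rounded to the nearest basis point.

228 basis points

Ex-ante: (1 + 0.0768)/(1 + 0.0477) − 1 = 2.7775%
Ex-post: (1 + 0.0768)/(1 + 0.0250) − 1 = 5.0537%
Difference (ex-post − ex-ante) = 2.2761% → 228 basis points.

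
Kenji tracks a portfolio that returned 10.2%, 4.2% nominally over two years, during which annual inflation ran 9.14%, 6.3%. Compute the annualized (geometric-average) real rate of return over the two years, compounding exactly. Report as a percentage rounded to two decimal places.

Compound the nominal returns: 1.1020 × 1.0420 = 1.14828400.
Compound inflation: 1.0914 × 1.0630 = 1.16015820.
Deflate: 1.14828400 / 1.16015820 = 0.98976502.
Annualized real rate = 0.98976502^(1/2) − 1 = -0.5131% → -0.51%.

-0.51%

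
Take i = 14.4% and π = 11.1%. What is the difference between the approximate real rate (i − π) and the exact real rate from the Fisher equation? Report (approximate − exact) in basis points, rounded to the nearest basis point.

Approximate: r ≈ 14.400% − 11.100% = 3.3000%
Exact: (1 + 0.1440)/(1 + 0.1110) − 1 = 2.9703%
Error = 3.3000% − 2.9703% = 0.3297% → 33 basis points.

33 basis points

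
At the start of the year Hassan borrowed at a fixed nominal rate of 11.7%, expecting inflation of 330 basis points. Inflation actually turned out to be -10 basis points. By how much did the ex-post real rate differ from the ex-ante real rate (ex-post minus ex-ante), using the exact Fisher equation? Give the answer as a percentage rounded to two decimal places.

3.68%

Ex-ante: (1 + 0.1170)/(1 + 0.0330) − 1 = 8.1317%
Ex-post: (1 + 0.1170)/(1 − 0.0010) − 1 = 11.8118%
Difference (ex-post − ex-ante) = 3.6802% → 3.68%.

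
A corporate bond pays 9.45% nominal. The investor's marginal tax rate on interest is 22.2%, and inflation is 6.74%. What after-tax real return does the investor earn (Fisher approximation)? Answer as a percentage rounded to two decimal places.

After-tax nominal return = 9.45% × (1 − 0.222) = 7.3521%.
r ≈ 7.3521% − 6.74% → 0.61%.

0.61%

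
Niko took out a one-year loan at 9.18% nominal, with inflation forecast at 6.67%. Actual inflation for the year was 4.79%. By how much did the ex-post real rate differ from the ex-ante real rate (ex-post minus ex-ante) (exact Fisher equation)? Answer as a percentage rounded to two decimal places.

Ex-ante: (1 + 0.0918)/(1 + 0.0667) − 1 = 2.3531%
Ex-post: (1 + 0.0918)/(1 + 0.0479) − 1 = 4.1893%
Difference (ex-post − ex-ante) = 1.8363% → 1.84%.

1.84%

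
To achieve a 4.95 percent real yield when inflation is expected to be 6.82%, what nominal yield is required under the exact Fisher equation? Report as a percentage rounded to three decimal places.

(1 + i) = (1 + r)(1 + π) = 1.04950 × 1.06820 = 1.1210759
i = 1.1210759 − 1, so the required nominal rate is 12.108%.

12.108%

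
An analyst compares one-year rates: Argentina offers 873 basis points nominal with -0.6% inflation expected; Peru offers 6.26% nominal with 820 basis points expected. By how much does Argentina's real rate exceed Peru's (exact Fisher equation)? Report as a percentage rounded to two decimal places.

11.18%

Argentina: (1 + 0.0873)/(1 − 0.0060) − 1 = 9.3863%
Peru: (1 + 0.0626)/(1 + 0.0820) − 1 = -1.7930%
Differential = 9.3863% − (-1.7930%) = 11.1793% → 11.18%.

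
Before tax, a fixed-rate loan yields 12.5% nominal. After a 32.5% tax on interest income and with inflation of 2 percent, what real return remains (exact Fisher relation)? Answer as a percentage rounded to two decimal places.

After-tax nominal return = 12.5% × (1 − 0.325) = 8.4375%.
1 + r = 1.084375 / 1.02000 = 1.063113
After-tax real rate = 1.063113 − 1 → 6.31%.

6.31%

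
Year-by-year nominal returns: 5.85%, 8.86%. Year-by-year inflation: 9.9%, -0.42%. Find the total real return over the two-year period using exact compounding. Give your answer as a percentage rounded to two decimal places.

5.29%

Compound the nominal returns: 1.0585 × 1.0886 = 1.152283.
Compound inflation: 1.0990 × 0.9958 = 1.094384.
Deflate: 1.152283 / 1.094384 = 1.052905.
Total real return = 1.052905 − 1 → 5.29%.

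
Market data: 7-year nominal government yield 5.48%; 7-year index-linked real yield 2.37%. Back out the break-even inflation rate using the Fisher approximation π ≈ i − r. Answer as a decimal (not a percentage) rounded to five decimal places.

0.03110

π ≈ i − r = 5.48% − 2.37% → 0.03110.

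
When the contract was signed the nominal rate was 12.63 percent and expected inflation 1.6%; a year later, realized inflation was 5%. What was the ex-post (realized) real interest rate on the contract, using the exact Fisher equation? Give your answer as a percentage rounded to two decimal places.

Ex-post: (1 + 0.1263)/(1 + 0.0500) − 1 = 7.2667%
So the realized real rate is 7.27%.

7.27%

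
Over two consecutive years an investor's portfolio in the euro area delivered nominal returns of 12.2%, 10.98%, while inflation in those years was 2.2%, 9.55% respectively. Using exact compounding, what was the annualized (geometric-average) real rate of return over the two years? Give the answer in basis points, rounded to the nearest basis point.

Compound the nominal returns: 1.1220 × 1.1098 = 1.24519560.
Compound inflation: 1.0220 × 1.0955 = 1.11960100.
Deflate: 1.24519560 / 1.11960100 = 1.11217800.
Annualized real rate = 1.11217800^(1/2) − 1 = 5.4599% → 546 basis points.

546 basis points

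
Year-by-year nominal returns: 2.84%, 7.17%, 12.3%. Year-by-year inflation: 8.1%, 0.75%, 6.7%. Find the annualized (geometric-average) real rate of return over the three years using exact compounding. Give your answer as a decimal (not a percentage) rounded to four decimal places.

0.0212

Compound the nominal returns: 1.0284 × 1.0717 × 1.1230 = 1.23769904.
Compound inflation: 1.0810 × 1.0075 × 1.0670 = 1.16207770.
Deflate: 1.23769904 / 1.16207770 = 1.06507425.
Annualized real rate = 1.06507425^(1/3) − 1 = 2.1237% → 0.0212.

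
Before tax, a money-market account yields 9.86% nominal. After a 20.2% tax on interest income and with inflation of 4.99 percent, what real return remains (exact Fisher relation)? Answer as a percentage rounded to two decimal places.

2.74%

After-tax nominal return = 9.86% × (1 − 0.202) = 7.86828%.
1 + r = 1.0786828 / 1.04990 = 1.027415
After-tax real rate = 1.027415 − 1 → 2.74%.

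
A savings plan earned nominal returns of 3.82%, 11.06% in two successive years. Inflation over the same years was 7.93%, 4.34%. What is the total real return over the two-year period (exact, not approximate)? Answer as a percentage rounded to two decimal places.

Nominal growth factor = 1.0382 × 1.1106 = 1.153025
Price-level growth factor = 1.0793 × 1.0434 = 1.126142
Real growth factor = 1.153025 / 1.126142 = 1.023872
Total real return = 1.023872 − 1 → 2.39%.

2.39%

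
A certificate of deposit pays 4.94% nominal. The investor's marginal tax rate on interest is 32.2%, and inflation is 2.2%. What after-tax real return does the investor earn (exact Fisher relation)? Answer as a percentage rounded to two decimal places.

1.12%

After-tax nominal return = 4.94% × (1 − 0.322) = 3.34932%.
1 + r = 1.0334932 / 1.02200 = 1.011246
After-tax real rate = 1.011246 − 1 → 1.12%.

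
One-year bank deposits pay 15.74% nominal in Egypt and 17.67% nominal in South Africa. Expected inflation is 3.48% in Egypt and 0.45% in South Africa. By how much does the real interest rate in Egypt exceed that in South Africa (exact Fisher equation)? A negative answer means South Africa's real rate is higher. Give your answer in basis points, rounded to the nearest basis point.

-530 basis points

Egypt: (1 + 0.1574)/(1 + 0.0348) − 1 = 11.8477%
South Africa: (1 + 0.1767)/(1 + 0.0045) − 1 = 17.1429%
Differential = 11.8477% − 17.1429% = -5.2952% → -530 basis points.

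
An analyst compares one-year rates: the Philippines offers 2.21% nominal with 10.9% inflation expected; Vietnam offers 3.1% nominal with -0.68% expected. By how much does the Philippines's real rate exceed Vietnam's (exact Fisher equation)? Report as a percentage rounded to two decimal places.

-11.64%

The Philippines: (1 + 0.0221)/(1 + 0.1090) − 1 = -7.8359%
Vietnam: (1 + 0.0310)/(1 − 0.0068) − 1 = 3.8059%
Differential = -7.8359% − 3.8059% = -11.6418% → -11.64%.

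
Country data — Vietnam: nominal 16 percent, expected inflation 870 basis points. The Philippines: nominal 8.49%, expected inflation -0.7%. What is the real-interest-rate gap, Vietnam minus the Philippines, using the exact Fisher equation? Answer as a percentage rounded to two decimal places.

Vietnam: (1 + 0.1600)/(1 + 0.0870) − 1 = 6.7157%
The Philippines: (1 + 0.0849)/(1 − 0.0070) − 1 = 9.2548%
Differential = 6.7157% − 9.2548% = -2.5391% → -2.54%.

-2.54%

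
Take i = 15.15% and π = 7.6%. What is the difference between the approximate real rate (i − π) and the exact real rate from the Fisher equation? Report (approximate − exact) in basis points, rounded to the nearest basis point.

Approximate: r ≈ 15.150% − 7.600% = 7.5500%
Exact: (1 + 0.1515)/(1 + 0.0760) − 1 = 7.0167%
Error = 7.5500% − 7.0167% = 0.5333% → 53 basis points.

53 basis points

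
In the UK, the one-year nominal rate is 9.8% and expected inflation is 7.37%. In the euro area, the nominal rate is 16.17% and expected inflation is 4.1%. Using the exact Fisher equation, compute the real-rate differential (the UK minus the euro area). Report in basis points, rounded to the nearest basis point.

-933 basis points

The UK: (1 + 0.0980)/(1 + 0.0737) − 1 = 2.2632%
The euro area: (1 + 0.1617)/(1 + 0.0410) − 1 = 11.5946%
Differential = 2.2632% − 11.5946% = -9.3314% → -933 basis points.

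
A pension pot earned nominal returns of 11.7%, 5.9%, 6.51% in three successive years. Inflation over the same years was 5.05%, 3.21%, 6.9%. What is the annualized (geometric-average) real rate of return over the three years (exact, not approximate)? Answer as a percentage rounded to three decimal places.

Nominal growth factor = 1.1170 × 1.0590 × 1.0651 = 1.25990999
Price-level growth factor = 1.0505 × 1.0321 × 1.0690 = 1.15903230
Real growth factor = 1.25990999 / 1.15903230 = 1.08703613
Annualized real rate = 1.08703613^(1/3) − 1 = 2.8209% → 2.821%.

2.821%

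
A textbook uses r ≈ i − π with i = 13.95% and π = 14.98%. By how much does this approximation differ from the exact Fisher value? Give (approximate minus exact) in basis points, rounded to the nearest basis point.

-13 basis points

Approximate: r ≈ 13.950% − 14.980% = -1.0300%
Exact: (1 + 0.1395)/(1 + 0.1498) − 1 = -0.8958%
Error = -1.0300% − (-0.8958%) = -0.1342% → -13 basis points.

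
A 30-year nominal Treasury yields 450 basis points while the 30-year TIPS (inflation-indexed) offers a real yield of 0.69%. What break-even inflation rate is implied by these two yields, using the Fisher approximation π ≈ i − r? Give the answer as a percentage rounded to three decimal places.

π ≈ i − r = 4.5% − 0.69% → 3.810%.

3.810%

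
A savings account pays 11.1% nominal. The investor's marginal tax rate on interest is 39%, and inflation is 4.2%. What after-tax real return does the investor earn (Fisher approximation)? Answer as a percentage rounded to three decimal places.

2.571%

After-tax nominal return = 11.1% × (1 − 0.39) = 6.7710%.
r ≈ 6.7710% − 4.2% → 2.571%.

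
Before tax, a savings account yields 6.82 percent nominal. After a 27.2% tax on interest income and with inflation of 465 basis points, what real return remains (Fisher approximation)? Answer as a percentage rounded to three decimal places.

After-tax nominal return = 6.82% × (1 − 0.272) = 4.96496%.
r ≈ 4.96496% − 4.65% → 0.315%.

0.315%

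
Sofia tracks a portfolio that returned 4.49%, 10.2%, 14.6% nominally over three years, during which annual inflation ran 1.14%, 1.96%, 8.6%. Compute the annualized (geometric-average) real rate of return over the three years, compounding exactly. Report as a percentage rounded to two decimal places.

Compound the nominal returns: 1.0449 × 1.1020 × 1.1460 = 1.31959585.
Compound inflation: 1.0114 × 1.0196 × 1.0860 = 1.11990866.
Deflate: 1.31959585 / 1.11990866 = 1.17830668.
Annualized real rate = 1.17830668^(1/3) − 1 = 5.6216% → 5.62%.

5.62%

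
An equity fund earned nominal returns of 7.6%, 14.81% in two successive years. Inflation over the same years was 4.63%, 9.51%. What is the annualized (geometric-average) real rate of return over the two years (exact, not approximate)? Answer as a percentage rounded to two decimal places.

3.83%

Nominal growth factor = 1.0760 × 1.1481 = 1.23535560
Price-level growth factor = 1.0463 × 1.0951 = 1.14580313
Real growth factor = 1.23535560 / 1.14580313 = 1.07815694
Annualized real rate = 1.07815694^(1/2) − 1 = 3.8343% → 3.83%.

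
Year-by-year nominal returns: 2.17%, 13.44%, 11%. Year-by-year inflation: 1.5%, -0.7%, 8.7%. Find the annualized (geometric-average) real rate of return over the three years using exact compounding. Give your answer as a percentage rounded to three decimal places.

5.501%

Nominal growth factor = 1.0217 × 1.1344 × 1.1100 = 1.28650829
Price-level growth factor = 1.0150 × 0.9930 × 1.0870 = 1.09558187
Real growth factor = 1.28650829 / 1.09558187 = 1.17426943
Annualized real rate = 1.17426943^(1/3) − 1 = 5.5008% → 5.501%.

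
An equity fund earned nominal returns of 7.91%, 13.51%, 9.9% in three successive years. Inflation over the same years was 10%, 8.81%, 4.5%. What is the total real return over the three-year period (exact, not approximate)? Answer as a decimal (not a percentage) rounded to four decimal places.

Nominal growth factor = 1.0791 × 1.1351 × 1.0990 = 1.346150
Price-level growth factor = 1.1000 × 1.0881 × 1.0450 = 1.250771
Real growth factor = 1.346150 / 1.250771 = 1.076256
Total real return = 1.076256 − 1 → 0.0763.

0.0763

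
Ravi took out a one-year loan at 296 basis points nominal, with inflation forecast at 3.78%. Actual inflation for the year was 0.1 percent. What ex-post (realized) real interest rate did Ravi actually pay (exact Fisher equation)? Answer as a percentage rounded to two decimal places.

2.86%

Ex-post: (1 + 0.0296)/(1 + 0.0010) − 1 = 2.8571%
So the realized real rate is 2.86%.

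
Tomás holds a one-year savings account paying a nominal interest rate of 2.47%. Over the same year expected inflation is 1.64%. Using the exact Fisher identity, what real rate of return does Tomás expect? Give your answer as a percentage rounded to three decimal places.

0.817%

By the Fisher identity, 1 + r = (1 + i)/(1 + π).
1 + r = 1.02470 / 1.01640 = 1.008166
r = 1.008166 − 1 = 0.8166%, i.e. 0.817%.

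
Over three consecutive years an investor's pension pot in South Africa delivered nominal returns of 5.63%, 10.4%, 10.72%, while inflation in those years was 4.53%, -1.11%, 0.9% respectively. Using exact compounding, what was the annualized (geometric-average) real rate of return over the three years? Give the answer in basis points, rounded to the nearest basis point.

737 basis points

Nominal growth factor = 1.0563 × 1.1040 × 1.1072 = 1.29116704
Price-level growth factor = 1.0453 × 0.9889 × 1.0090 = 1.04300044
Real growth factor = 1.29116704 / 1.04300044 = 1.23793527
Annualized real rate = 1.23793527^(1/3) − 1 = 7.3740% → 737 basis points.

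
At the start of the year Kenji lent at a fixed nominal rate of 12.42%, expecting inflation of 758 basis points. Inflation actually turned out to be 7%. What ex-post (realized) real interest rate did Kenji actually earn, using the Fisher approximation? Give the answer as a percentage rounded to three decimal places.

Ex-post: 12.42% − 7% = 5.420%
So the realized real rate is 5.420%.

5.420%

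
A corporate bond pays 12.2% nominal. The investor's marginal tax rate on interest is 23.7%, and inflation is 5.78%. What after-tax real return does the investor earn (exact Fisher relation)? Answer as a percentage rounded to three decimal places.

3.336%

After-tax nominal return = 12.2% × (1 − 0.237) = 9.3086%.
1 + r = 1.093086 / 1.05780 = 1.033358
After-tax real rate = 1.033358 − 1 → 3.336%.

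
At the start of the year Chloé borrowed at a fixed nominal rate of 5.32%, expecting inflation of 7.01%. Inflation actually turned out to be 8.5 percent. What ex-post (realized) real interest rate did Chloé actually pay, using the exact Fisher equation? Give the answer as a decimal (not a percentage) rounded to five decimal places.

-0.02931

Ex-post: (1 + 0.0532)/(1 + 0.0850) − 1 = -2.9309%
So the realized real rate is -0.02931.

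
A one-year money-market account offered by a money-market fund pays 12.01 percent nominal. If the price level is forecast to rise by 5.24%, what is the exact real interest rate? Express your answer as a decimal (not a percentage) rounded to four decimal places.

0.0643

1 + r = 1.12010 / 1.05240 = 1.064329
r = 1.064329 − 1 = 6.4329%, i.e. 0.0643.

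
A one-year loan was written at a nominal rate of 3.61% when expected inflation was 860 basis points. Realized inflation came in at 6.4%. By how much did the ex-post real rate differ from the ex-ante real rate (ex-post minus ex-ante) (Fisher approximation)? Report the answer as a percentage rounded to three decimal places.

Ex-ante: 3.61% − 8.6% = -4.990%
Ex-post: 3.61% − 6.4% = -2.790%
Difference (ex-post − ex-ante) = 2.2000% → 2.200%.

2.200%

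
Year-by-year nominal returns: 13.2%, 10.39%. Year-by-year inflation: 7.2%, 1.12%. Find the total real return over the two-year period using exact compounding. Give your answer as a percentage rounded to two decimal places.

Compound the nominal returns: 1.1320 × 1.1039 = 1.249615.
Compound inflation: 1.0720 × 1.0112 = 1.084006.
Deflate: 1.249615 / 1.084006 = 1.152774.
Total real return = 1.152774 − 1 → 15.28%.

15.28%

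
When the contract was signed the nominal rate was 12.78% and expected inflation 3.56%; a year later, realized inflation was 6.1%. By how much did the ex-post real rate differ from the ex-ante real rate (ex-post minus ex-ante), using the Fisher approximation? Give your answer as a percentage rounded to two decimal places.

Ex-ante: 12.78% − 3.56% = 9.220%
Ex-post: 12.78% − 6.1% = 6.680%
Difference (ex-post − ex-ante) = -2.5400% → -2.54%.

-2.54%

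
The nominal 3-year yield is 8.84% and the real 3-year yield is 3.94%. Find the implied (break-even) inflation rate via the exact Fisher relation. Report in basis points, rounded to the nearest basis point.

(1 + π) = (1 + i)/(1 + r) = 1.08840 / 1.03940 = 1.047143
Break-even inflation = 1.047143 − 1 → 471 basis points.

471 basis points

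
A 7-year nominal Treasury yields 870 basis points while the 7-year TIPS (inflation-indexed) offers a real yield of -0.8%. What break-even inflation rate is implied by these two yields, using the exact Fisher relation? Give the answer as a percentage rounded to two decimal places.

(1 + π) = (1 + i)/(1 + r) = 1.08700 / 0.99200 = 1.095766
Break-even inflation = 1.095766 − 1 → 9.58%.

9.58%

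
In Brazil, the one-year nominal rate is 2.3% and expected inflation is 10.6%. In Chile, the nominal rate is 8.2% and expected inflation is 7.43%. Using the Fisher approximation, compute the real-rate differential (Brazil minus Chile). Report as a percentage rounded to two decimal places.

Brazil: 2.3% − 10.6% = -8.300%
Chile: 8.2% − 7.43% = 0.770%
Differential = -9.070% → -9.07%.

-9.07%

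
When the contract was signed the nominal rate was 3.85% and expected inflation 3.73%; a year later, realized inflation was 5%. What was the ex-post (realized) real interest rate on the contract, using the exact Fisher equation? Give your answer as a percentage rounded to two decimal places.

Ex-post: (1 + 0.0385)/(1 + 0.0500) − 1 = -1.0952%
So the realized real rate is -1.10%.

-1.10%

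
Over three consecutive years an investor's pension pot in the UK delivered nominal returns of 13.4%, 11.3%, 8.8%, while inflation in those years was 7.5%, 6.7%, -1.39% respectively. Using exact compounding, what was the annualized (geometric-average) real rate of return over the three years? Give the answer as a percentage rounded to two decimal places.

Nominal growth factor = 1.1340 × 1.1130 × 1.0880 = 1.37321050
Price-level growth factor = 1.0750 × 1.0670 × 0.9861 = 1.13108135
Real growth factor = 1.37321050 / 1.13108135 = 1.21406873
Annualized real rate = 1.21406873^(1/3) − 1 = 6.6795% → 6.68%.

6.68%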